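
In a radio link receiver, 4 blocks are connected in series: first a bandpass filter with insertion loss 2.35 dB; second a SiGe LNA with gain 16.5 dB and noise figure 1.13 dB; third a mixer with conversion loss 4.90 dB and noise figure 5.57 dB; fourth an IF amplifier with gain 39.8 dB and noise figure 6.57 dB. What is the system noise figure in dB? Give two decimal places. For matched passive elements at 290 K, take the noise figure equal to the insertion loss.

Convert to linear (a loss of L dB is a gain of −L dB): F_i = 10^(NF_i/10), G_i = 10^(G_i,dB/10)
  Stage 1: F_1 = 10^(2.35/10) = 1.718, G_1 = 10^(−2.35/10) = 0.5821
  Stage 2: F_2 = 10^(1.13/10) = 1.297, G_2 = 10^(16.5/10) = 44.67
  Stage 3: F_3 = 10^(5.57/10) = 3.606, G_3 = 10^(−4.90/10) = 0.3236
  Stage 4: F_4 = 10^(6.57/10) = 4.539, G_4 = 10^(39.8/10) = 9550
Friis cascade:
  F = 1.718 + (1.297 − 1)/0.5821 + (3.606 − 1)/26.00 + (4.539 − 1)/8.414 = 2.749
NF = 10 log₁₀(2.749) = 4.39 dB

4.39 dB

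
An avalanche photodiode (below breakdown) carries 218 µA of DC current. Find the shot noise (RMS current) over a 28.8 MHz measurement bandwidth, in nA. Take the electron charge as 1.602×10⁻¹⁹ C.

I_n = √(2qI·B)
2qI·B = 2 × 1.602×10⁻¹⁹ × 2.18×10⁻⁴ × 2.88×10⁷ = 2.01×10⁻¹⁵ A²
I_n = √(2.01×10⁻¹⁵) = 4.49×10⁻⁸ A = 44.9 nA

44.9 nA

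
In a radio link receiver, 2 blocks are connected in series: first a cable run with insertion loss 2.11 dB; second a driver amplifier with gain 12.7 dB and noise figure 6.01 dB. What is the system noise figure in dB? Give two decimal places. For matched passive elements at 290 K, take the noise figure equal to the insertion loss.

Convert to linear (a loss of L dB is a gain of −L dB): F_i = 10^(NF_i/10), G_i = 10^(G_i,dB/10)
  Stage 1: F_1 = 10^(2.11/10) = 1.626, G_1 = 10^(−2.11/10) = 0.6152
  Stage 2: F_2 = 10^(6.01/10) = 3.990, G_2 = 10^(12.7/10) = 18.62
Friis cascade:
  F = 1.626 + (3.990 − 1)/0.6152 = 6.486
NF = 10 log₁₀(6.486) = 8.12 dB

8.12 dB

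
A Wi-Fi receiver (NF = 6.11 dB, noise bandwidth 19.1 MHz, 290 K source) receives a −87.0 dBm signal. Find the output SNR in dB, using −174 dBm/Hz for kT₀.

Noise floor: N = −174 + 10 log₁₀(B) + NF
10 log₁₀(1.91×10⁷) = 72.81 dB
N = −174 + 72.81 + 6.11 = −95.08 dBm
SNR = P_sig − N = −87.0 − (−95.08) = 8.08 dB → 8.1 dB

8.1 dB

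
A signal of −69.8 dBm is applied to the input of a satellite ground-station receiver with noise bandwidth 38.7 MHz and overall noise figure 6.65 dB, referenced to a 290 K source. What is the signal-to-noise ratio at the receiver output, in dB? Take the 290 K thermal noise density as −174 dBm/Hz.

21.7 dB

Noise floor: N = −174 + 10 log₁₀(B) + NF
10 log₁₀(3.87×10⁷) = 75.88 dB
N = −174 + 75.88 + 6.65 = −91.47 dBm
SNR = P_sig − N = −69.8 − (−91.47) = 21.67 dB → 21.7 dB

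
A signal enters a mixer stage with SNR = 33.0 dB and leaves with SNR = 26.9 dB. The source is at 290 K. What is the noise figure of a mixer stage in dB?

NF (dB) = SNR_in(dB) − SNR_out(dB) when the source is at T₀
NF = 33.0 − 26.9 = 6.1 dB

6.1 dB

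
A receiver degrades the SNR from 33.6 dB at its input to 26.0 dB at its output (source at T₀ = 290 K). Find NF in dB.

NF (dB) = SNR_in(dB) − SNR_out(dB) when the source is at T₀
NF = 33.6 − 26.0 = 7.6 dB

7.6 dB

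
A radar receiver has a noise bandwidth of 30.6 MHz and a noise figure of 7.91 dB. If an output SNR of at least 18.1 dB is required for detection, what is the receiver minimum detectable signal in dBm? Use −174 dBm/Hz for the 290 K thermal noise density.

Sensitivity = −174 + 10 log₁₀(B) + NF + SNR_min
= −174 + 74.86 + 7.91 + 18.1
= −73.13 dBm → −73.1 dBm

−73.1 dBm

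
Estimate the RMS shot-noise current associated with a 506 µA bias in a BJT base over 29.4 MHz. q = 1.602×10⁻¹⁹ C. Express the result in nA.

I_n = √(2qI·B)
2qI·B = 2 × 1.602×10⁻¹⁹ × 5.06×10⁻⁴ × 2.94×10⁷ = 4.77×10⁻¹⁵ A²
I_n = √(4.77×10⁻¹⁵) = 6.90×10⁻⁸ A = 69.0 nA

69.0 nA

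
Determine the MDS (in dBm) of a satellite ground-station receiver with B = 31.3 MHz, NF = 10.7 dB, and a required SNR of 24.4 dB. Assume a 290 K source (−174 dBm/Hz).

Sensitivity = −174 + 10 log₁₀(B) + NF + SNR_min
= −174 + 74.96 + 10.7 + 24.4
= −63.94 dBm → −63.9 dBm

−63.9 dBm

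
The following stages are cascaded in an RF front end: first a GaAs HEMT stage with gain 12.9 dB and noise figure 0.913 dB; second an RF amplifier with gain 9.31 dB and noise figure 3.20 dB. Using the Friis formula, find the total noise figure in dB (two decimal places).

1.11 dB

Convert to linear (a loss of L dB is a gain of −L dB): F_i = 10^(NF_i/10), G_i = 10^(G_i,dB/10)
  Stage 1: F_1 = 10^(0.913/10) = 1.234, G_1 = 10^(12.9/10) = 19.50
  Stage 2: F_2 = 10^(3.20/10) = 2.089, G_2 = 10^(9.31/10) = 8.531
Friis cascade:
  F = 1.234 + (2.089 − 1)/19.50 = 1.290
NF = 10 log₁₀(1.290) = 1.11 dB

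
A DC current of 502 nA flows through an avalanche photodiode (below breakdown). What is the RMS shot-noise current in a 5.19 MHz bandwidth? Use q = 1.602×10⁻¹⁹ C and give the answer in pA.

I_n = √(2qI·B)
2qI·B = 2 × 1.602×10⁻¹⁹ × 5.02×10⁻⁷ × 5.19×10⁶ = 8.35×10⁻¹⁹ A²
I_n = √(8.35×10⁻¹⁹) = 9.14×10⁻¹⁰ A = 914 pA

914 pA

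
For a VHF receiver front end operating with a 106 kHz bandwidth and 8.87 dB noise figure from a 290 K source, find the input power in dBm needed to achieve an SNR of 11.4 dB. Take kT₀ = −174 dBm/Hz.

−103.5 dBm

Sensitivity = −174 + 10 log₁₀(B) + NF + SNR_min
= −174 + 50.25 + 8.87 + 11.4
= −103.48 dBm → −103.5 dBm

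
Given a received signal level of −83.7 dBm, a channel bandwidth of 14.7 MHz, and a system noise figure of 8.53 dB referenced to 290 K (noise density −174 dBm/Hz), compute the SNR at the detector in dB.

10.1 dB

Noise floor: N = −174 + 10 log₁₀(B) + NF
10 log₁₀(1.47×10⁷) = 71.67 dB
N = −174 + 71.67 + 8.53 = −93.80 dBm
SNR = P_sig − N = −83.7 − (−93.80) = 10.10 dB → 10.1 dB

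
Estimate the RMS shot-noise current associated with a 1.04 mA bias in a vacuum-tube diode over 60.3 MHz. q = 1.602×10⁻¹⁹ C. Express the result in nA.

142 nA

I_n = √(2qI·B)
2qI·B = 2 × 1.602×10⁻¹⁹ × 1.04×10⁻³ × 6.03×10⁷ = 2.01×10⁻¹⁴ A²
I_n = √(2.01×10⁻¹⁴) = 1.42×10⁻⁷ A = 142 nA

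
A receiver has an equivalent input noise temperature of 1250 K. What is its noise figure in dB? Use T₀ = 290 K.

F = 1 + T_e/T₀ = 1 + 1250/290 = 5.31034
NF = 10 log₁₀(5.31034) = 7.25 dB

7.25 dB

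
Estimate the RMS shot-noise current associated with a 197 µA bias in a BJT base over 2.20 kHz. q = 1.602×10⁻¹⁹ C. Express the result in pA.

373 pA

I_n = √(2qI·B)
2qI·B = 2 × 1.602×10⁻¹⁹ × 1.97×10⁻⁴ × 2.20×10³ = 1.39×10⁻¹⁹ A²
I_n = √(1.39×10⁻¹⁹) = 3.73×10⁻¹⁰ A = 373 pA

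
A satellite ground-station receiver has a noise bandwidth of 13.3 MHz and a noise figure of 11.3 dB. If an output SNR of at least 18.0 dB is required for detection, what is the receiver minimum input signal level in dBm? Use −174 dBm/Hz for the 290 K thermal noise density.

Sensitivity = −174 + 10 log₁₀(B) + NF + SNR_min
= −174 + 71.24 + 11.3 + 18.0
= −73.46 dBm → −73.5 dBm

−73.5 dBm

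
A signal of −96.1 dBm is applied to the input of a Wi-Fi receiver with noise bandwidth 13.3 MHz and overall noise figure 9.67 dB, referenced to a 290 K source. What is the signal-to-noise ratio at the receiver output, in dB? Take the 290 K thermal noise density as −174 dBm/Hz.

Noise floor: N = −174 + 10 log₁₀(B) + NF
10 log₁₀(1.33×10⁷) = 71.24 dB
N = −174 + 71.24 + 9.67 = −93.09 dBm
SNR = P_sig − N = −96.1 − (−93.09) = −3.01 dB → −3.0 dB

−3.0 dB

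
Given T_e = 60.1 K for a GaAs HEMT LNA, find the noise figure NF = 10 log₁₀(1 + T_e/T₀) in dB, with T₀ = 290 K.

0.818 dB

F = 1 + T_e/T₀ = 1 + 60.1/290 = 1.20724
NF = 10 log₁₀(1.20724) = 0.818 dB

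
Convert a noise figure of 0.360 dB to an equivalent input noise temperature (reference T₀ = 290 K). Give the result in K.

25.1 K

F = 10^(0.360/10) = 1.08643
T_e = (F − 1)·T₀ = (1.08643 − 1) × 290 = 25.1 K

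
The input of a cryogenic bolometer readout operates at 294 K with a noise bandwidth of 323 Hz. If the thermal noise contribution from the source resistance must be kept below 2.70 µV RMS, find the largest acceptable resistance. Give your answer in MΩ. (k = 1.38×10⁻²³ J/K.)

Johnson–Nyquist: V_n = √(4kTRB) ⇒ R = V_n² / (4kTB)
4kTB = 4 × 1.38×10⁻²³ × 294 × 3.23×10² = 5.24×10⁻¹⁸
R = (2.70×10⁻⁶)² / 5.24×10⁻¹⁸ = 1.39×10⁶ Ω = 1.39 MΩ

1.39 MΩ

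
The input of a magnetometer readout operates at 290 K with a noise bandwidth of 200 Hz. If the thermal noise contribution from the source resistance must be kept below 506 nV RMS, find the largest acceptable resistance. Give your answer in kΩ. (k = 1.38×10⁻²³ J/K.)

80.0 kΩ

Johnson–Nyquist: V_n = √(4kTRB) ⇒ R = V_n² / (4kTB)
4kTB = 4 × 1.38×10⁻²³ × 290 × 2.00×10² = 3.20×10⁻¹⁸
R = (5.06×10⁻⁷)² / 3.20×10⁻¹⁸ = 8.00×10⁴ Ω = 80.0 kΩ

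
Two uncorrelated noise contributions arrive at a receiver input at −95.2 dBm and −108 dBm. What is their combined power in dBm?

−95.0 dBm

Convert to linear, add, convert back:
P₁ = 3.02×10⁻¹³ W, P₂ = 1.58×10⁻¹⁴ W
P_tot = 3.18×10⁻¹³ W → 10 log₁₀(P_tot / 10⁻³) = −95.0 dBm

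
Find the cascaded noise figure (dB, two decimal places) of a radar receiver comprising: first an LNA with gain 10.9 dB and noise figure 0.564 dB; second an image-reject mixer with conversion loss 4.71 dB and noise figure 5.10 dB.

Convert to linear (a loss of L dB is a gain of −L dB): F_i = 10^(NF_i/10), G_i = 10^(G_i,dB/10)
  Stage 1: F_1 = 10^(0.564/10) = 1.139, G_1 = 10^(10.9/10) = 12.30
  Stage 2: F_2 = 10^(5.10/10) = 3.236, G_2 = 10^(−4.71/10) = 0.3381
Friis cascade:
  F = 1.139 + (3.236 − 1)/12.30 = 1.320
NF = 10 log₁₀(1.320) = 1.21 dB

1.21 dB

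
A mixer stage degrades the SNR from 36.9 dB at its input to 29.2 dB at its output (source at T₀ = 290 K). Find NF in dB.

NF (dB) = SNR_in(dB) − SNR_out(dB) when the source is at T₀
NF = 36.9 − 29.2 = 7.7 dB

7.7 dB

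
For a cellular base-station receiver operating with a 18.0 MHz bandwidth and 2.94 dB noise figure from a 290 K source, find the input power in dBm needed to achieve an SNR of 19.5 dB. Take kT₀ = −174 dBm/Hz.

Sensitivity = −174 + 10 log₁₀(B) + NF + SNR_min
= −174 + 72.55 + 2.94 + 19.5
= −79.01 dBm → −79.0 dBm

−79.0 dBm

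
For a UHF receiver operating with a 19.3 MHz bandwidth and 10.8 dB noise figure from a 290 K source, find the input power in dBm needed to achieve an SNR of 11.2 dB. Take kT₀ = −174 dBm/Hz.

−79.1 dBm

Sensitivity = −174 + 10 log₁₀(B) + NF + SNR_min
= −174 + 72.86 + 10.8 + 11.2
= −79.14 dBm → −79.1 dBm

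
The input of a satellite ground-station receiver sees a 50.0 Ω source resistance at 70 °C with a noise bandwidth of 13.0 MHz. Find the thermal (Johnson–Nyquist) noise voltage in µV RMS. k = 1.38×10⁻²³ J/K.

T = 70 °C + 273.15 = 343.15 K
V_n = √(4kTRB)
4kTRB = 4 × 1.38×10⁻²³ × 343.15 × 5.00×10¹ × 1.30×10⁷ = 1.23×10⁻¹¹ V²
V_n = √(1.23×10⁻¹¹) = 3.51×10⁻⁶ V = 3.51 µV

3.51 µV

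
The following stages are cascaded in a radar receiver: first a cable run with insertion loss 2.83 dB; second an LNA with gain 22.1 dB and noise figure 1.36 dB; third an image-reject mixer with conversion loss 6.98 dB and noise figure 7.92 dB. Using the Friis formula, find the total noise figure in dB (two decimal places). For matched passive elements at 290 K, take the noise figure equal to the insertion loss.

4.29 dB

Convert to linear (a loss of L dB is a gain of −L dB): F_i = 10^(NF_i/10), G_i = 10^(G_i,dB/10)
  Stage 1: F_1 = 10^(2.83/10) = 1.919, G_1 = 10^(−2.83/10) = 0.5212
  Stage 2: F_2 = 10^(1.36/10) = 1.368, G_2 = 10^(22.1/10) = 162.2
  Stage 3: F_3 = 10^(7.92/10) = 6.194, G_3 = 10^(−6.98/10) = 0.2004
Friis cascade:
  F = 1.919 + (1.368 − 1)/0.5212 + (6.194 − 1)/84.53 = 2.686
NF = 10 log₁₀(2.686) = 4.29 dB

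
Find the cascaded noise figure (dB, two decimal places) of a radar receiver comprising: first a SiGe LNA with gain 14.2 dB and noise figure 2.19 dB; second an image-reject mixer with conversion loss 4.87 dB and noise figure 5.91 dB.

Convert to linear (a loss of L dB is a gain of −L dB): F_i = 10^(NF_i/10), G_i = 10^(G_i,dB/10)
  Stage 1: F_1 = 10^(2.19/10) = 1.656, G_1 = 10^(14.2/10) = 26.30
  Stage 2: F_2 = 10^(5.91/10) = 3.899, G_2 = 10^(−4.87/10) = 0.3258
Friis cascade:
  F = 1.656 + (3.899 − 1)/26.30 = 1.766
NF = 10 log₁₀(1.766) = 2.47 dB

2.47 dB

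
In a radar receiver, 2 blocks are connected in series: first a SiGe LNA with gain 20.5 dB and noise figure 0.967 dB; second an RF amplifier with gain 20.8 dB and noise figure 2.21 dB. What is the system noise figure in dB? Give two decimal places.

Convert to linear (a loss of L dB is a gain of −L dB): F_i = 10^(NF_i/10), G_i = 10^(G_i,dB/10)
  Stage 1: F_1 = 10^(0.967/10) = 1.249, G_1 = 10^(20.5/10) = 112.2
  Stage 2: F_2 = 10^(2.21/10) = 1.663, G_2 = 10^(20.8/10) = 120.2
Friis cascade:
  F = 1.249 + (1.663 − 1)/112.2 = 1.255
NF = 10 log₁₀(1.255) = 0.99 dB

0.99 dB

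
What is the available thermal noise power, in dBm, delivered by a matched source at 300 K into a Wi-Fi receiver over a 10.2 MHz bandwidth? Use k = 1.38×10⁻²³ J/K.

−103.7 dBm

P_n = kTB = 1.38×10⁻²³ × 300 × 1.02×10⁷ = 4.22×10⁻¹⁴ W
In dBm: 10 log₁₀(4.22×10⁻¹⁴ / 10⁻³) = −103.7 dBm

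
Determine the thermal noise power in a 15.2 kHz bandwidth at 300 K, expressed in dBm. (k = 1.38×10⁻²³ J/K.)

−132.0 dBm

P_n = kTB = 1.38×10⁻²³ × 300 × 1.52×10⁴ = 6.29×10⁻¹⁷ W
In dBm: 10 log₁₀(6.29×10⁻¹⁷ / 10⁻³) = −132.0 dBm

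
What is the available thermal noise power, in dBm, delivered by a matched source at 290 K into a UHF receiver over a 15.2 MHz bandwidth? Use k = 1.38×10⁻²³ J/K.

P_n = kTB = 1.38×10⁻²³ × 290 × 1.52×10⁷ = 6.08×10⁻¹⁴ W
In dBm: 10 log₁₀(6.08×10⁻¹⁴ / 10⁻³) = −102.2 dBm

−102.2 dBm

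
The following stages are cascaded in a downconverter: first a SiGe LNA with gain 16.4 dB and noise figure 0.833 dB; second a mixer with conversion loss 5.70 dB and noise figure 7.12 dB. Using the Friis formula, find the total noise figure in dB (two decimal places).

Convert to linear (a loss of L dB is a gain of −L dB): F_i = 10^(NF_i/10), G_i = 10^(G_i,dB/10)
  Stage 1: F_1 = 10^(0.833/10) = 1.211, G_1 = 10^(16.4/10) = 43.65
  Stage 2: F_2 = 10^(7.12/10) = 5.152, G_2 = 10^(−5.70/10) = 0.2692
Friis cascade:
  F = 1.211 + (5.152 − 1)/43.65 = 1.307
NF = 10 log₁₀(1.307) = 1.16 dB

1.16 dB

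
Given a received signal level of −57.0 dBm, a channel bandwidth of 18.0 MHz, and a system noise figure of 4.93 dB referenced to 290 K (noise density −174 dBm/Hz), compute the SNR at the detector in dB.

39.5 dB

Noise floor: N = −174 + 10 log₁₀(B) + NF
10 log₁₀(1.80×10⁷) = 72.55 dB
N = −174 + 72.55 + 4.93 = −96.52 dBm
SNR = P_sig − N = −57.0 − (−96.52) = 39.52 dB → 39.5 dB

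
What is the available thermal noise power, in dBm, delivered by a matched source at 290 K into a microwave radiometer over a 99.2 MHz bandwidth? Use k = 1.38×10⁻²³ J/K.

P_n = kTB = 1.38×10⁻²³ × 290 × 9.92×10⁷ = 3.97×10⁻¹³ W
In dBm: 10 log₁₀(3.97×10⁻¹³ / 10⁻³) = −94.0 dBm

−94.0 dBm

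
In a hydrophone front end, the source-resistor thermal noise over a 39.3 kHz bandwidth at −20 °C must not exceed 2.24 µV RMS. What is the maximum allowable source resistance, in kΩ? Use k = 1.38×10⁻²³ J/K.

T = −20 °C + 273.15 = 253.15 K
Johnson–Nyquist: V_n = √(4kTRB) ⇒ R = V_n² / (4kTB)
4kTB = 4 × 1.38×10⁻²³ × 253.15 × 3.93×10⁴ = 5.49×10⁻¹⁶
R = (2.24×10⁻⁶)² / 5.49×10⁻¹⁶ = 9.14×10³ Ω = 9.14 kΩ

9.14 kΩ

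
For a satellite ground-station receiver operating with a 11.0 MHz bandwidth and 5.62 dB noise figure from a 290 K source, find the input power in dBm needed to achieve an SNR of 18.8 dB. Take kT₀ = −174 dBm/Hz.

−79.2 dBm

Sensitivity = −174 + 10 log₁₀(B) + NF + SNR_min
= −174 + 70.41 + 5.62 + 18.8
= −79.17 dBm → −79.2 dBm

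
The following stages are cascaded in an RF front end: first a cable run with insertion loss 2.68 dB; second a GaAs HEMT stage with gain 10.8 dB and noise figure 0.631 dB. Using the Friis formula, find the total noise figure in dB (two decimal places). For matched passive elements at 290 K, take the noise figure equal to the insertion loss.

3.31 dB

Convert to linear (a loss of L dB is a gain of −L dB): F_i = 10^(NF_i/10), G_i = 10^(G_i,dB/10)
  Stage 1: F_1 = 10^(2.68/10) = 1.854, G_1 = 10^(−2.68/10) = 0.5395
  Stage 2: F_2 = 10^(0.631/10) = 1.156, G_2 = 10^(10.8/10) = 12.02
Friis cascade:
  F = 1.854 + (1.156 − 1)/0.5395 = 2.143
NF = 10 log₁₀(2.143) = 3.31 dB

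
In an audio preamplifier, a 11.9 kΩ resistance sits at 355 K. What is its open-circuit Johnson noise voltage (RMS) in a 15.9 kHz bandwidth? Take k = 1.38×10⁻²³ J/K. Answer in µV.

V_n = √(4kTRB)
4kTRB = 4 × 1.38×10⁻²³ × 355 × 1.19×10⁴ × 1.59×10⁴ = 3.71×10⁻¹² V²
V_n = √(3.71×10⁻¹²) = 1.93×10⁻⁶ V = 1.93 µV

1.93 µV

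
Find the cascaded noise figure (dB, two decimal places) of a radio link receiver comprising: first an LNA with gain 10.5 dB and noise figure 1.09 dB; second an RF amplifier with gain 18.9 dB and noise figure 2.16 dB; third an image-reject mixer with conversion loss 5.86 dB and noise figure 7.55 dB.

Convert to linear (a loss of L dB is a gain of −L dB): F_i = 10^(NF_i/10), G_i = 10^(G_i,dB/10)
  Stage 1: F_1 = 10^(1.09/10) = 1.285, G_1 = 10^(10.5/10) = 11.22
  Stage 2: F_2 = 10^(2.16/10) = 1.644, G_2 = 10^(18.9/10) = 77.62
  Stage 3: F_3 = 10^(7.55/10) = 5.689, G_3 = 10^(−5.86/10) = 0.2594
Friis cascade:
  F = 1.285 + (1.644 − 1)/11.22 + (5.689 − 1)/871.0 = 1.348
NF = 10 log₁₀(1.348) = 1.30 dB

1.30 dB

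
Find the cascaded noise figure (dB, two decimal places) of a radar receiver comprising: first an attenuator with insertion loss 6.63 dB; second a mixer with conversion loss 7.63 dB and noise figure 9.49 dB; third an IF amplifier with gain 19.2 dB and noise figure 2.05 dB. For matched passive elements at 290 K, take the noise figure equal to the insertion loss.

17.56 dB

Convert to linear (a loss of L dB is a gain of −L dB): F_i = 10^(NF_i/10), G_i = 10^(G_i,dB/10)
  Stage 1: F_1 = 10^(6.63/10) = 4.603, G_1 = 10^(−6.63/10) = 0.2173
  Stage 2: F_2 = 10^(9.49/10) = 8.892, G_2 = 10^(−7.63/10) = 0.1726
  Stage 3: F_3 = 10^(2.05/10) = 1.603, G_3 = 10^(19.2/10) = 83.18
Friis cascade:
  F = 4.603 + (8.892 − 1)/0.2173 + (1.603 − 1)/0.03750 = 57.01
NF = 10 log₁₀(57.01) = 17.56 dB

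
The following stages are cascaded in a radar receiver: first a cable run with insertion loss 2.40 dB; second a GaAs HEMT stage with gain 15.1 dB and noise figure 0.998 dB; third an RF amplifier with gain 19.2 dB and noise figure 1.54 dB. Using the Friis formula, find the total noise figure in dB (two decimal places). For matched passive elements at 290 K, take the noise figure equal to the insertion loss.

3.44 dB

Convert to linear (a loss of L dB is a gain of −L dB): F_i = 10^(NF_i/10), G_i = 10^(G_i,dB/10)
  Stage 1: F_1 = 10^(2.40/10) = 1.738, G_1 = 10^(−2.40/10) = 0.5754
  Stage 2: F_2 = 10^(0.998/10) = 1.258, G_2 = 10^(15.1/10) = 32.36
  Stage 3: F_3 = 10^(1.54/10) = 1.426, G_3 = 10^(19.2/10) = 83.18
Friis cascade:
  F = 1.738 + (1.258 − 1)/0.5754 + (1.426 − 1)/18.62 = 2.210
NF = 10 log₁₀(2.210) = 3.44 dB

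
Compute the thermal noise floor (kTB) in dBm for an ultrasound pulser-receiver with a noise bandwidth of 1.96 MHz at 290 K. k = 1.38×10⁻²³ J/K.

P_n = kTB = 1.38×10⁻²³ × 290 × 1.96×10⁶ = 7.84×10⁻¹⁵ W
In dBm: 10 log₁₀(7.84×10⁻¹⁵ / 10⁻³) = −111.1 dBm

−111.1 dBm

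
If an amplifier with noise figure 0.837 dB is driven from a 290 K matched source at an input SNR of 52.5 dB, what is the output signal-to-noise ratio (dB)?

51.663 dB

By definition F = SNR_in/SNR_out, so in dB: SNR_out = SNR_in − NF
SNR_out = 52.5 − 0.837 = 51.663 dB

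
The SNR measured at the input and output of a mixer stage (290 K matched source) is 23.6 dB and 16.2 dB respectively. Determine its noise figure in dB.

7.4 dB

NF (dB) = SNR_in(dB) − SNR_out(dB) when the source is at T₀
NF = 23.6 − 16.2 = 7.4 dB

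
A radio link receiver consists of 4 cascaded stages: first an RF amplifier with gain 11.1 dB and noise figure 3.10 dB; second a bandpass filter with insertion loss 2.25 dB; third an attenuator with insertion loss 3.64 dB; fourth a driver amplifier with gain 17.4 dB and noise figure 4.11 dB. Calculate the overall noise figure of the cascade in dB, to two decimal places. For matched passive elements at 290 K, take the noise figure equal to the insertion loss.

4.38 dB

Convert to linear (a loss of L dB is a gain of −L dB): F_i = 10^(NF_i/10), G_i = 10^(G_i,dB/10)
  Stage 1: F_1 = 10^(3.10/10) = 2.042, G_1 = 10^(11.1/10) = 12.88
  Stage 2: F_2 = 10^(2.25/10) = 1.679, G_2 = 10^(−2.25/10) = 0.5957
  Stage 3: F_3 = 10^(3.64/10) = 2.312, G_3 = 10^(−3.64/10) = 0.4325
  Stage 4: F_4 = 10^(4.11/10) = 2.576, G_4 = 10^(17.4/10) = 54.95
Friis cascade:
  F = 2.042 + (1.679 − 1)/12.88 + (2.312 − 1)/7.674 + (2.576 − 1)/3.319 = 2.740
NF = 10 log₁₀(2.740) = 4.38 dB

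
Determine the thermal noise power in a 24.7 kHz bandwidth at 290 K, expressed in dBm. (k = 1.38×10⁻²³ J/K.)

−130.1 dBm

P_n = kTB = 1.38×10⁻²³ × 290 × 2.47×10⁴ = 9.88×10⁻¹⁷ W
In dBm: 10 log₁₀(9.88×10⁻¹⁷ / 10⁻³) = −130.1 dBm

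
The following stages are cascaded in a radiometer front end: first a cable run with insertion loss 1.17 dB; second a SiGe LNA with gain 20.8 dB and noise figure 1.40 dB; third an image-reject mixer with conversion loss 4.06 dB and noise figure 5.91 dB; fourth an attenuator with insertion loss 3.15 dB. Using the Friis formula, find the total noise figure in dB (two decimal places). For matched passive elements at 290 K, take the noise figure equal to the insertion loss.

2.71 dB

Convert to linear (a loss of L dB is a gain of −L dB): F_i = 10^(NF_i/10), G_i = 10^(G_i,dB/10)
  Stage 1: F_1 = 10^(1.17/10) = 1.309, G_1 = 10^(−1.17/10) = 0.7638
  Stage 2: F_2 = 10^(1.40/10) = 1.380, G_2 = 10^(20.8/10) = 120.2
  Stage 3: F_3 = 10^(5.91/10) = 3.899, G_3 = 10^(−4.06/10) = 0.3926
  Stage 4: F_4 = 10^(3.15/10) = 2.065, G_4 = 10^(−3.15/10) = 0.4842
Friis cascade:
  F = 1.309 + (1.380 − 1)/0.7638 + (3.899 − 1)/91.83 + (2.065 − 1)/36.06 = 1.868
NF = 10 log₁₀(1.868) = 2.71 dB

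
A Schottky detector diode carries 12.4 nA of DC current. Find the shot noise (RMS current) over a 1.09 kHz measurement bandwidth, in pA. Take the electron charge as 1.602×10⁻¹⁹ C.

2.08 pA

I_n = √(2qI·B)
2qI·B = 2 × 1.602×10⁻¹⁹ × 1.24×10⁻⁸ × 1.09×10³ = 4.33×10⁻²⁴ A²
I_n = √(4.33×10⁻²⁴) = 2.08×10⁻¹² A = 2.08 pA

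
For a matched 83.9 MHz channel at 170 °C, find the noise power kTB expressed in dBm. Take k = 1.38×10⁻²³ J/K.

T = 170 °C + 273.15 = 443.15 K
P_n = kTB = 1.38×10⁻²³ × 443.15 × 8.39×10⁷ = 5.13×10⁻¹³ W
In dBm: 10 log₁₀(5.13×10⁻¹³ / 10⁻³) = −92.9 dBm

−92.9 dBm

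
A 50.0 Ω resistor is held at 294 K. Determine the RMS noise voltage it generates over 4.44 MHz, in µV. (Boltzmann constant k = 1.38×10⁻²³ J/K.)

V_n = √(4kTRB)
4kTRB = 4 × 1.38×10⁻²³ × 294 × 5.00×10¹ × 4.44×10⁶ = 3.60×10⁻¹² V²
V_n = √(3.60×10⁻¹²) = 1.90×10⁻⁶ V = 1.90 µV

1.90 µV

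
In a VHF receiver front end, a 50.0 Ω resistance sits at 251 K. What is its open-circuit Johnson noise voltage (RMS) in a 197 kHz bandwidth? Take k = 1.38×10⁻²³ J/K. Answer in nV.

V_n = √(4kTRB)
4kTRB = 4 × 1.38×10⁻²³ × 251 × 5.00×10¹ × 1.97×10⁵ = 1.36×10⁻¹³ V²
V_n = √(1.36×10⁻¹³) = 3.69×10⁻⁷ V = 369 nV

369 nV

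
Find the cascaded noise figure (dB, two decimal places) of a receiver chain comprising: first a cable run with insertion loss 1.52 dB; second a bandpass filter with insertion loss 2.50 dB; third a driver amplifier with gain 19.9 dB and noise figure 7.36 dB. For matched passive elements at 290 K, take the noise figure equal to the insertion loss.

11.38 dB

Convert to linear (a loss of L dB is a gain of −L dB): F_i = 10^(NF_i/10), G_i = 10^(G_i,dB/10)
  Stage 1: F_1 = 10^(1.52/10) = 1.419, G_1 = 10^(−1.52/10) = 0.7047
  Stage 2: F_2 = 10^(2.50/10) = 1.778, G_2 = 10^(−2.50/10) = 0.5623
  Stage 3: F_3 = 10^(7.36/10) = 5.445, G_3 = 10^(19.9/10) = 97.72
Friis cascade:
  F = 1.419 + (1.778 − 1)/0.7047 + (5.445 − 1)/0.3963 = 13.74
NF = 10 log₁₀(13.74) = 11.38 dB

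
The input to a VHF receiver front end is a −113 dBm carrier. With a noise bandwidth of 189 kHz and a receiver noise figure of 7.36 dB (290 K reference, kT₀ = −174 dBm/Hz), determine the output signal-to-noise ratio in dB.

0.9 dB

Noise floor: N = −174 + 10 log₁₀(B) + NF
10 log₁₀(1.89×10⁵) = 52.76 dB
N = −174 + 52.76 + 7.36 = −113.88 dBm
SNR = P_sig − N = −113 − (−113.88) = 0.88 dB → 0.9 dB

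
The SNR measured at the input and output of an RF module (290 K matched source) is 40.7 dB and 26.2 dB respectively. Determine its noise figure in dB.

NF (dB) = SNR_in(dB) − SNR_out(dB) when the source is at T₀
NF = 40.7 − 26.2 = 14.5 dB

14.5 dB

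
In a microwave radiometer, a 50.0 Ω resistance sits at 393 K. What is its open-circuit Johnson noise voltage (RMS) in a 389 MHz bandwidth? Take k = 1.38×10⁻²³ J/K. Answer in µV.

20.5 µV

V_n = √(4kTRB)
4kTRB = 4 × 1.38×10⁻²³ × 393 × 5.00×10¹ × 3.89×10⁸ = 4.22×10⁻¹⁰ V²
V_n = √(4.22×10⁻¹⁰) = 2.05×10⁻⁵ V = 20.5 µV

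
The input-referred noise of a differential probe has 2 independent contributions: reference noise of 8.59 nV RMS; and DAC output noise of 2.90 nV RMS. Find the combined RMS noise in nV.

Uncorrelated sources add in power (mean-square): V_tot = √(ΣV_i²)
V_tot = √[(8.59×10⁻⁹)² + (2.90×10⁻⁹)²] = 9.07×10⁻⁹ V = 9.07 nV

9.07 nV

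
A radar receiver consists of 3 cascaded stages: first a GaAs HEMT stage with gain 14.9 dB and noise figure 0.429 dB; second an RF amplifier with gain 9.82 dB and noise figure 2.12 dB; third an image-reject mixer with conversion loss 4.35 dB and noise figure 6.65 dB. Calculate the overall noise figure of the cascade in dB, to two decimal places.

Convert to linear (a loss of L dB is a gain of −L dB): F_i = 10^(NF_i/10), G_i = 10^(G_i,dB/10)
  Stage 1: F_1 = 10^(0.429/10) = 1.104, G_1 = 10^(14.9/10) = 30.90
  Stage 2: F_2 = 10^(2.12/10) = 1.629, G_2 = 10^(9.82/10) = 9.594
  Stage 3: F_3 = 10^(6.65/10) = 4.624, G_3 = 10^(−4.35/10) = 0.3673
Friis cascade:
  F = 1.104 + (1.629 − 1)/30.90 + (4.624 − 1)/296.5 = 1.136
NF = 10 log₁₀(1.136) = 0.56 dB

0.56 dB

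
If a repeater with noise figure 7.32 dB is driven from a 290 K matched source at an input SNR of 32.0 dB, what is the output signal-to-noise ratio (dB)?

By definition F = SNR_in/SNR_out, so in dB: SNR_out = SNR_in − NF
SNR_out = 32.0 − 7.32 = 24.68 dB

24.68 dB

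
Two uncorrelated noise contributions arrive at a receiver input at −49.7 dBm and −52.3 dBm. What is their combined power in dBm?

−47.8 dBm

Convert to linear, add, convert back:
P₁ = 1.07×10⁻⁸ W, P₂ = 5.89×10⁻⁹ W
P_tot = 1.66×10⁻⁸ W → 10 log₁₀(P_tot / 10⁻³) = −47.8 dBm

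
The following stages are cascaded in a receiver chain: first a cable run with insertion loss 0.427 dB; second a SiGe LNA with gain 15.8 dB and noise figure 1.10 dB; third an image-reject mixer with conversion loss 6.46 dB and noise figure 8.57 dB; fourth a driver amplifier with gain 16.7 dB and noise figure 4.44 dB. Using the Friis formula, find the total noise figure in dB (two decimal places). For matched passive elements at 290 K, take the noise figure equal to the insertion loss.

2.62 dB

Convert to linear (a loss of L dB is a gain of −L dB): F_i = 10^(NF_i/10), G_i = 10^(G_i,dB/10)
  Stage 1: F_1 = 10^(0.427/10) = 1.103, G_1 = 10^(−0.427/10) = 0.9064
  Stage 2: F_2 = 10^(1.10/10) = 1.288, G_2 = 10^(15.8/10) = 38.02
  Stage 3: F_3 = 10^(8.57/10) = 7.194, G_3 = 10^(−6.46/10) = 0.2259
  Stage 4: F_4 = 10^(4.44/10) = 2.780, G_4 = 10^(16.7/10) = 46.77
Friis cascade:
  F = 1.103 + (1.288 − 1)/0.9064 + (7.194 − 1)/34.46 + (2.780 − 1)/7.786 = 1.830
NF = 10 log₁₀(1.830) = 2.62 dB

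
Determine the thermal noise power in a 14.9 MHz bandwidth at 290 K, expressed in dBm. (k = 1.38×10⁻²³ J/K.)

−102.2 dBm

P_n = kTB = 1.38×10⁻²³ × 290 × 1.49×10⁷ = 5.96×10⁻¹⁴ W
In dBm: 10 log₁₀(5.96×10⁻¹⁴ / 10⁻³) = −102.2 dBm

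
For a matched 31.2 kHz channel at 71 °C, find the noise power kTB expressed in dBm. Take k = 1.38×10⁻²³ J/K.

T = 71 °C + 273.15 = 344.15 K
P_n = kTB = 1.38×10⁻²³ × 344.15 × 3.12×10⁴ = 1.48×10⁻¹⁶ W
In dBm: 10 log₁₀(1.48×10⁻¹⁶ / 10⁻³) = −128.3 dBm

−128.3 dBm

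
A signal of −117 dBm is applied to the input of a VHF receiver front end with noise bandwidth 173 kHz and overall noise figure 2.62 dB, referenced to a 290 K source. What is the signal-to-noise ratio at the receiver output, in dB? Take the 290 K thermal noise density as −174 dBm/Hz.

Noise floor: N = −174 + 10 log₁₀(B) + NF
10 log₁₀(1.73×10⁵) = 52.38 dB
N = −174 + 52.38 + 2.62 = −119.00 dBm
SNR = P_sig − N = −117 − (−119.00) = 2.00 dB → 2.0 dB

2.0 dB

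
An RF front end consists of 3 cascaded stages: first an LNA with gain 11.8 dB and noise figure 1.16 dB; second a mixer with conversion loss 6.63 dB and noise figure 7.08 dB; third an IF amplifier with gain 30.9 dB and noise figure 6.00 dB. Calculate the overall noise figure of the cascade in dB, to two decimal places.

3.95 dB

Convert to linear (a loss of L dB is a gain of −L dB): F_i = 10^(NF_i/10), G_i = 10^(G_i,dB/10)
  Stage 1: F_1 = 10^(1.16/10) = 1.306, G_1 = 10^(11.8/10) = 15.14
  Stage 2: F_2 = 10^(7.08/10) = 5.105, G_2 = 10^(−6.63/10) = 0.2173
  Stage 3: F_3 = 10^(6.00/10) = 3.981, G_3 = 10^(30.9/10) = 1230
Friis cascade:
  F = 1.306 + (5.105 − 1)/15.14 + (3.981 − 1)/3.289 = 2.484
NF = 10 log₁₀(2.484) = 3.95 dB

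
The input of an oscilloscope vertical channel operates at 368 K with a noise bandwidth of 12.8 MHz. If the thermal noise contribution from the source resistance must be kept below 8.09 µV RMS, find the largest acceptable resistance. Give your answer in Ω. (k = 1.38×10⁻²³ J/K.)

Johnson–Nyquist: V_n = √(4kTRB) ⇒ R = V_n² / (4kTB)
4kTB = 4 × 1.38×10⁻²³ × 368 × 1.28×10⁷ = 2.60×10⁻¹³
R = (8.09×10⁻⁶)² / 2.60×10⁻¹³ = 2.52×10² Ω = 252 Ω

252 Ω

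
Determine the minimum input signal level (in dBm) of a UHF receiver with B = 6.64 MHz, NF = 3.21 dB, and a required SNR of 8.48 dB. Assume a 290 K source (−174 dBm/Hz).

Sensitivity = −174 + 10 log₁₀(B) + NF + SNR_min
= −174 + 68.22 + 3.21 + 8.48
= −94.09 dBm → −94.1 dBm

−94.1 dBm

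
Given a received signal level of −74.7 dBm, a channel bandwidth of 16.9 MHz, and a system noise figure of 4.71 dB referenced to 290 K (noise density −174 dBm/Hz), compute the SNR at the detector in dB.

Noise floor: N = −174 + 10 log₁₀(B) + NF
10 log₁₀(1.69×10⁷) = 72.28 dB
N = −174 + 72.28 + 4.71 = −97.01 dBm
SNR = P_sig − N = −74.7 − (−97.01) = 22.31 dB → 22.3 dB

22.3 dB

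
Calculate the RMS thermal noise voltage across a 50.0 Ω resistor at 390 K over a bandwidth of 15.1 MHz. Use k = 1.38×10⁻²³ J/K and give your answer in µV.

4.03 µV

V_n = √(4kTRB)
4kTRB = 4 × 1.38×10⁻²³ × 390 × 5.00×10¹ × 1.51×10⁷ = 1.63×10⁻¹¹ V²
V_n = √(1.63×10⁻¹¹) = 4.03×10⁻⁶ V = 4.03 µV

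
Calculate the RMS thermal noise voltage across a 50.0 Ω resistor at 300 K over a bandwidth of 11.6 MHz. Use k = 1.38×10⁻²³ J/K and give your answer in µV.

V_n = √(4kTRB)
4kTRB = 4 × 1.38×10⁻²³ × 300 × 5.00×10¹ × 1.16×10⁷ = 9.60×10⁻¹² V²
V_n = √(9.60×10⁻¹²) = 3.10×10⁻⁶ V = 3.10 µV

3.10 µV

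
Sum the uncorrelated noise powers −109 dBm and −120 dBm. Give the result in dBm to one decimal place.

−108.7 dBm

Convert to linear, add, convert back:
P₁ = 1.26×10⁻¹⁴ W, P₂ = 1.00×10⁻¹⁵ W
P_tot = 1.36×10⁻¹⁴ W → 10 log₁₀(P_tot / 10⁻³) = −108.7 dBm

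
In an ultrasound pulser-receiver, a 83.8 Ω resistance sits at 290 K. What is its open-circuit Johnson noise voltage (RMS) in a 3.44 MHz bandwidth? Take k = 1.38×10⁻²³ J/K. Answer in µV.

2.15 µV

V_n = √(4kTRB)
4kTRB = 4 × 1.38×10⁻²³ × 290 × 8.38×10¹ × 3.44×10⁶ = 4.61×10⁻¹² V²
V_n = √(4.61×10⁻¹²) = 2.15×10⁻⁶ V = 2.15 µV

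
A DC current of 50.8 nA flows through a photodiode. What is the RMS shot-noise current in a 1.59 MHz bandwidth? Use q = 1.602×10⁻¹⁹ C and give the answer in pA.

161 pA

I_n = √(2qI·B)
2qI·B = 2 × 1.602×10⁻¹⁹ × 5.08×10⁻⁸ × 1.59×10⁶ = 2.59×10⁻²⁰ A²
I_n = √(2.59×10⁻²⁰) = 1.61×10⁻¹⁰ A = 161 pA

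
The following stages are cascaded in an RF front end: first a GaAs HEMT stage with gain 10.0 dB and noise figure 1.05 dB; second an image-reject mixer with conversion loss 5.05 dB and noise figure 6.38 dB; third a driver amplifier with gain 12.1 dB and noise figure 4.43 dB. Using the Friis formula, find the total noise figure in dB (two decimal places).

Convert to linear (a loss of L dB is a gain of −L dB): F_i = 10^(NF_i/10), G_i = 10^(G_i,dB/10)
  Stage 1: F_1 = 10^(1.05/10) = 1.274, G_1 = 10^(10.0/10) = 10.00
  Stage 2: F_2 = 10^(6.38/10) = 4.345, G_2 = 10^(−5.05/10) = 0.3126
  Stage 3: F_3 = 10^(4.43/10) = 2.773, G_3 = 10^(12.1/10) = 16.22
Friis cascade:
  F = 1.274 + (4.345 − 1)/10.00 + (2.773 − 1)/3.126 = 2.175
NF = 10 log₁₀(2.175) = 3.38 dB

3.38 dB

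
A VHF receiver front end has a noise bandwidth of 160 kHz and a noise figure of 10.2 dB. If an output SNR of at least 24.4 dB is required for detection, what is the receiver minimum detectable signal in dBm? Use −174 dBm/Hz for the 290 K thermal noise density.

Sensitivity = −174 + 10 log₁₀(B) + NF + SNR_min
= −174 + 52.04 + 10.2 + 24.4
= −87.36 dBm → −87.4 dBm

−87.4 dBm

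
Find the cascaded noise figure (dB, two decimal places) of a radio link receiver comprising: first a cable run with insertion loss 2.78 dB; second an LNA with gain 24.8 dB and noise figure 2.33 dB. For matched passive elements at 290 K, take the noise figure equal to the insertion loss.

5.11 dB

Convert to linear (a loss of L dB is a gain of −L dB): F_i = 10^(NF_i/10), G_i = 10^(G_i,dB/10)
  Stage 1: F_1 = 10^(2.78/10) = 1.897, G_1 = 10^(−2.78/10) = 0.5272
  Stage 2: F_2 = 10^(2.33/10) = 1.710, G_2 = 10^(24.8/10) = 302.0
Friis cascade:
  F = 1.897 + (1.710 − 1)/0.5272 = 3.243
NF = 10 log₁₀(3.243) = 5.11 dB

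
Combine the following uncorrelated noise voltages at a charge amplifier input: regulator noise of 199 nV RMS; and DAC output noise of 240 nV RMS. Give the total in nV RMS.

Uncorrelated sources add in power (mean-square): V_tot = √(ΣV_i²)
V_tot = √[(1.99×10⁻⁷)² + (2.40×10⁻⁷)²] = 3.12×10⁻⁷ V = 312 nV

312 nV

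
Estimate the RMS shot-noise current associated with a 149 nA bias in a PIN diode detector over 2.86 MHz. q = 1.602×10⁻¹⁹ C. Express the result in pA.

370 pA

I_n = √(2qI·B)
2qI·B = 2 × 1.602×10⁻¹⁹ × 1.49×10⁻⁷ × 2.86×10⁶ = 1.37×10⁻¹⁹ A²
I_n = √(1.37×10⁻¹⁹) = 3.70×10⁻¹⁰ A = 370 pA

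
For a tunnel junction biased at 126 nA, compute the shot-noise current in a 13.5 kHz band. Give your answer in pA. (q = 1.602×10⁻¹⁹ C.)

23.3 pA

I_n = √(2qI·B)
2qI·B = 2 × 1.602×10⁻¹⁹ × 1.26×10⁻⁷ × 1.35×10⁴ = 5.45×10⁻²² A²
I_n = √(5.45×10⁻²²) = 2.33×10⁻¹¹ A = 23.3 pA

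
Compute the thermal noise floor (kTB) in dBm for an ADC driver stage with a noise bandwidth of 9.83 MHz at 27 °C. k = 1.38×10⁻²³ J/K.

−103.9 dBm

T = 27 °C + 273.15 = 300.15 K
P_n = kTB = 1.38×10⁻²³ × 300.15 × 9.83×10⁶ = 4.07×10⁻¹⁴ W
In dBm: 10 log₁₀(4.07×10⁻¹⁴ / 10⁻³) = −103.9 dBm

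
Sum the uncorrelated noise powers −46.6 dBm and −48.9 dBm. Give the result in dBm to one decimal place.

−44.6 dBm

Convert to linear, add, convert back:
P₁ = 2.19×10⁻⁸ W, P₂ = 1.29×10⁻⁸ W
P_tot = 3.48×10⁻⁸ W → 10 log₁₀(P_tot / 10⁻³) = −44.6 dBm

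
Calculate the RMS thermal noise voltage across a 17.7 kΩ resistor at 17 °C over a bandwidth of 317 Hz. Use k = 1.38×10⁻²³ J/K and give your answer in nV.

T = 17 °C + 273.15 = 290.15 K
V_n = √(4kTRB)
4kTRB = 4 × 1.38×10⁻²³ × 290.15 × 1.77×10⁴ × 3.17×10² = 8.99×10⁻¹⁴ V²
V_n = √(8.99×10⁻¹⁴) = 3.00×10⁻⁷ V = 300 nV

300 nV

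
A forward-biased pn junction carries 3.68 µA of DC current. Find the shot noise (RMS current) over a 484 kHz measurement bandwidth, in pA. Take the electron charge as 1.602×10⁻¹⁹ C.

I_n = √(2qI·B)
2qI·B = 2 × 1.602×10⁻¹⁹ × 3.68×10⁻⁶ × 4.84×10⁵ = 5.71×10⁻¹⁹ A²
I_n = √(5.71×10⁻¹⁹) = 7.55×10⁻¹⁰ A = 755 pA

755 pA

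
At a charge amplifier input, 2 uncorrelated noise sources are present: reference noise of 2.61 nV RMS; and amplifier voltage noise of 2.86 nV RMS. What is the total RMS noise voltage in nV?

3.87 nV

Uncorrelated sources add in power (mean-square): V_tot = √(ΣV_i²)
V_tot = √[(2.61×10⁻⁹)² + (2.86×10⁻⁹)²] = 3.87×10⁻⁹ V = 3.87 nV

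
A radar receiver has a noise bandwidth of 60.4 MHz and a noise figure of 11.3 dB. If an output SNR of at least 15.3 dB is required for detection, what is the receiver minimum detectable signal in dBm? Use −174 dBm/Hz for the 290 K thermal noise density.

−69.6 dBm

Sensitivity = −174 + 10 log₁₀(B) + NF + SNR_min
= −174 + 77.81 + 11.3 + 15.3
= −69.59 dBm → −69.6 dBm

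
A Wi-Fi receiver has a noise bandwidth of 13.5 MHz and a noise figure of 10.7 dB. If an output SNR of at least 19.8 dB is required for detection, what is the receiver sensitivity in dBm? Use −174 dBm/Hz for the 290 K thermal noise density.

−72.2 dBm

Sensitivity = −174 + 10 log₁₀(B) + NF + SNR_min
= −174 + 71.3 + 10.7 + 19.8
= −72.2 dBm → −72.2 dBm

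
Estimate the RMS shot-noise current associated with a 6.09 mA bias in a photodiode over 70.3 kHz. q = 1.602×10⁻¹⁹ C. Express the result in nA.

I_n = √(2qI·B)
2qI·B = 2 × 1.602×10⁻¹⁹ × 6.09×10⁻³ × 7.03×10⁴ = 1.37×10⁻¹⁶ A²
I_n = √(1.37×10⁻¹⁶) = 1.17×10⁻⁸ A = 11.7 nA

11.7 nA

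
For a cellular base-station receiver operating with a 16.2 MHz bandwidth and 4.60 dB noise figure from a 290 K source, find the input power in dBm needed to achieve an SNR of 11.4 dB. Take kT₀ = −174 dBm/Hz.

Sensitivity = −174 + 10 log₁₀(B) + NF + SNR_min
= −174 + 72.1 + 4.60 + 11.4
= −85.90 dBm → −85.9 dBm

−85.9 dBm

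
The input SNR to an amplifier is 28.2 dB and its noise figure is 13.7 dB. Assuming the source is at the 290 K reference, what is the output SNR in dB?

14.5 dB

By definition F = SNR_in/SNR_out, so in dB: SNR_out = SNR_in − NF
SNR_out = 28.2 − 13.7 = 14.5 dB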